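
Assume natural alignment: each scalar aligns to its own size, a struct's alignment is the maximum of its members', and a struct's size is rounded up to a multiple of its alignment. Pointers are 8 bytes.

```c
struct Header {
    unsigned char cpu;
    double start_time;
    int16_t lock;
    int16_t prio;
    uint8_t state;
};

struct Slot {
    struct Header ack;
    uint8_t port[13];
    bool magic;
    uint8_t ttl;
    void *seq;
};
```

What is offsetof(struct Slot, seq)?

40

Header: cpu at 0 (size 1, align 1) → ends 1; pad 7 to align 8 for start_time; start_time at 8 (size 8, align 8) → ends 16; lock at 16 (size 2, align 2) → ends 18; prio at 18 (size 2, align 2) → ends 20; state at 20 (size 1, align 1) → ends 21; tail pad 3 to reach multiple of 8; total 24 bytes, alignment 8
ack at 0 (size 24, align 8) → ends 24
port at 24 (size 13, align 1) → ends 37
magic at 37 (size 1, align 1) → ends 38
ttl at 38 (size 1, align 1) → ends 39
pad 1 to align 8 for seq
seq at 40 (size 8, align 8) → ends 48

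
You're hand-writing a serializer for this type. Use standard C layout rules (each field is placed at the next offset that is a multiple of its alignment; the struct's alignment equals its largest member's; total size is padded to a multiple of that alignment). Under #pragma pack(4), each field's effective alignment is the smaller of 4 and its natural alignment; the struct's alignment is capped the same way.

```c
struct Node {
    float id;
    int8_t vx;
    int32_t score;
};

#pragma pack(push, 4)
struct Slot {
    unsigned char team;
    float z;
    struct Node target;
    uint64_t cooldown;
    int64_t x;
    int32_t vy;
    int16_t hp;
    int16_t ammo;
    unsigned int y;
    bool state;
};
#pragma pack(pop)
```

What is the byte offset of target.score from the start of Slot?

Node: id at 0 (size 4, align 4) → ends 4; vx at 4 (size 1, align 1) → ends 5; pad 3 to align 4 for score; score at 8 (size 4, align 4) → ends 12; total 12 bytes, alignment 4
team at 0 (size 1, align 1) → ends 1
pad 3 to align 4 for z
z at 4 (size 4, align 4) → ends 8
target at 8 (size 12, align 4) → ends 20
within Node: score at 8
8 + 8 = 16

16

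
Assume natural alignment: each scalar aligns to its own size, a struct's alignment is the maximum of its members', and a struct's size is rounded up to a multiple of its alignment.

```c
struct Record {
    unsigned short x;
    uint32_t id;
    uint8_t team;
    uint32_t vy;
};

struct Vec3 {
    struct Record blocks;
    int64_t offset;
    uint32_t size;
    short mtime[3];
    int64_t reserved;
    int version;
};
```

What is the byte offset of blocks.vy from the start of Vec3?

Record: @0: x [2B, align 2] → 2; +2 pad (align 4); @4: id [4B, align 4] → 8; @8: team [1B, align 1] → 9; +3 pad (align 4); @12: vy [4B, align 4] → 16; size 16, align 4
@0: blocks [16B, align 4] → 16
within Record: vy at 12
0 + 12 = 12

12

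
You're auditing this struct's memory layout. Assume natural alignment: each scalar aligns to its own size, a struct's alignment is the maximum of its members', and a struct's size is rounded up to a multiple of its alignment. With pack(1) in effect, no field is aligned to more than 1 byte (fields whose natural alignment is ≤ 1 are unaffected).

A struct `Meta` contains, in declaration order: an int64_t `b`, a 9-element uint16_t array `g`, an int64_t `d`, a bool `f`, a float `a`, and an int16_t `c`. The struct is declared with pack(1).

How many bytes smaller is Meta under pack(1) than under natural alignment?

natural layout:
  @0: b [8B, align 8] → 8
  @8: g [18B, align 2] → 26
  +6 pad (align 8)
  @32: d [8B, align 8] → 40
  @40: f [1B, align 1] → 41
  +3 pad (align 4)
  @44: a [4B, align 4] → 48
  @48: c [2B, align 2] → 50
  +6 tail pad (align 8)
  size 56, align 8
packed(1) layout:
  @0: b [8B, align 1] → 8
  @8: g [18B, align 1] → 26
  @26: d [8B, align 1] → 34
  @34: f [1B, align 1] → 35
  @35: a [4B, align 1] → 39
  @39: c [2B, align 1] → 41
  size 41, align 1
56 − 41 = 15

15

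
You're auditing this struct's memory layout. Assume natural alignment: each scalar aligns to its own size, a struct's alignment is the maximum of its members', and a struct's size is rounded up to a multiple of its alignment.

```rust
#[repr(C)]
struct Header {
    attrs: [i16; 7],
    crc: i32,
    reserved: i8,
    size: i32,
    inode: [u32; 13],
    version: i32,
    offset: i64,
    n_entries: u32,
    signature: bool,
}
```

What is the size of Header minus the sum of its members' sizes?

0..14  attrs  (14B, 2-aligned)
14..16  -- padding (2B)
16..20  crc  (4B, 4-aligned)
20..21  reserved  (1B, 1-aligned)
21..24  -- padding (3B)
24..28  size  (4B, 4-aligned)
28..80  inode  (52B, 4-aligned)
80..84  version  (4B, 4-aligned)
84..88  -- padding (4B)
88..96  offset  (8B, 8-aligned)
96..100  n_entries  (4B, 4-aligned)
100..101  signature  (1B, 1-aligned)
101..104  -- tail padding (3B)
sizeof = 104, alignof = 8
data bytes 92, size 104 → padding 12

12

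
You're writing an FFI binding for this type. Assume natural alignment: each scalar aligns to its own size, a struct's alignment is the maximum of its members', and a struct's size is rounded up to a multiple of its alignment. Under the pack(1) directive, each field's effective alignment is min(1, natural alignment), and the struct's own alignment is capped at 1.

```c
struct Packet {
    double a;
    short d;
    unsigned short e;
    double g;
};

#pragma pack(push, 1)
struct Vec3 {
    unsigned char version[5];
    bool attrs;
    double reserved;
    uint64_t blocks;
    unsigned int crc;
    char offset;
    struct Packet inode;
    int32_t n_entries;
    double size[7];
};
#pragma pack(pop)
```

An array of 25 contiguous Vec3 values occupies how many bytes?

Packet: a at 0 (size 8, align 8) → ends 8; d at 8 (size 2, align 2) → ends 10; e at 10 (size 2, align 2) → ends 12; pad 4 to align 8 for g; g at 16 (size 8, align 8) → ends 24; total 24 bytes, alignment 8
version at 0 (size 5, align 1) → ends 5
attrs at 5 (size 1, align 1) → ends 6
reserved at 6 (size 8, align 1) → ends 14
blocks at 14 (size 8, align 1) → ends 22
crc at 22 (size 4, align 1) → ends 26
offset at 26 (size 1, align 1) → ends 27
inode at 27 (size 24, align 1) → ends 51
n_entries at 51 (size 4, align 1) → ends 55
size at 55 (size 56, align 1) → ends 111
total 111 bytes, alignment 1
array of 25: 25 × 111 = 2775

2775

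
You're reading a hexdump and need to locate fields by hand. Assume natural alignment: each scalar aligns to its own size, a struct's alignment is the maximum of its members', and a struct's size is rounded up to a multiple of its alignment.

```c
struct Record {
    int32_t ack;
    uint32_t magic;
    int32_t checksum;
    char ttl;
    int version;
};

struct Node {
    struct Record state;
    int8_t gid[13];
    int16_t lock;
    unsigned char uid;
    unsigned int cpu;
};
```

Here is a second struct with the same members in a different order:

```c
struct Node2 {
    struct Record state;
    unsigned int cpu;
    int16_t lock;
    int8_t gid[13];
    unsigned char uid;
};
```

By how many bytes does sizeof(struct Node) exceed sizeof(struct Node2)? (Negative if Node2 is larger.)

4

Record: @0: ack [4B, align 4] → 4; @4: magic [4B, align 4] → 8; @8: checksum [4B, align 4] → 12; @12: ttl [1B, align 1] → 13; +3 pad (align 4); @16: version [4B, align 4] → 20; size 20, align 4
@0: state [20B, align 4] → 20
@20: gid [13B, align 1] → 33
+1 pad (align 2)
@34: lock [2B, align 2] → 36
@36: uid [1B, align 1] → 37
+3 pad (align 4)
@40: cpu [4B, align 4] → 44
size 44, align 4
— Node2 —
@0: state [20B, align 4] → 20
@20: cpu [4B, align 4] → 24
@24: lock [2B, align 2] → 26
@26: gid [13B, align 1] → 39
@39: uid [1B, align 1] → 40
size 40, align 4
44 − 40 = 4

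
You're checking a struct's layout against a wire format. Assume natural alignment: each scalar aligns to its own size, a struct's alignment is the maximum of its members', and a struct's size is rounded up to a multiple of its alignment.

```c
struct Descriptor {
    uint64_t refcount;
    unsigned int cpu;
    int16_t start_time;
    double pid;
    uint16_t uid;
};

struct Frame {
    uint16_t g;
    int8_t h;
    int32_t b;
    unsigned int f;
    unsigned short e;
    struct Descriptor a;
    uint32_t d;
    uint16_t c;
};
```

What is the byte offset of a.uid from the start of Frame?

40

Descriptor: 0..8  refcount  (8B, 8-aligned); 8..12  cpu  (4B, 4-aligned); 12..14  start_time  (2B, 2-aligned); 14..16  -- padding (2B); 16..24  pid  (8B, 8-aligned); 24..26  uid  (2B, 2-aligned); 26..32  -- tail padding (6B); sizeof = 32, alignof = 8
0..2  g  (2B, 2-aligned)
2..3  h  (1B, 1-aligned)
3..4  -- padding (1B)
4..8  b  (4B, 4-aligned)
8..12  f  (4B, 4-aligned)
12..14  e  (2B, 2-aligned)
14..16  -- padding (2B)
16..48  a  (32B, 8-aligned)
within Descriptor: uid at 24
16 + 24 = 40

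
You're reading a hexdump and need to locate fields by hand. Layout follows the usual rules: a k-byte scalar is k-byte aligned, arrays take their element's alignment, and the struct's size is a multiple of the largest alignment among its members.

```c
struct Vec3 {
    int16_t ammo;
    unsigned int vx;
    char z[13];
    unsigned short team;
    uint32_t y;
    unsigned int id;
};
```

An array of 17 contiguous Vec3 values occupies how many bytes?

ammo at 0 (size 2, align 2) → ends 2
pad 2 to align 4 for vx
vx at 4 (size 4, align 4) → ends 8
z at 8 (size 13, align 1) → ends 21
pad 1 to align 2 for team
team at 22 (size 2, align 2) → ends 24
y at 24 (size 4, align 4) → ends 28
id at 28 (size 4, align 4) → ends 32
total 32 bytes, alignment 4
array of 17: 17 × 32 = 544

544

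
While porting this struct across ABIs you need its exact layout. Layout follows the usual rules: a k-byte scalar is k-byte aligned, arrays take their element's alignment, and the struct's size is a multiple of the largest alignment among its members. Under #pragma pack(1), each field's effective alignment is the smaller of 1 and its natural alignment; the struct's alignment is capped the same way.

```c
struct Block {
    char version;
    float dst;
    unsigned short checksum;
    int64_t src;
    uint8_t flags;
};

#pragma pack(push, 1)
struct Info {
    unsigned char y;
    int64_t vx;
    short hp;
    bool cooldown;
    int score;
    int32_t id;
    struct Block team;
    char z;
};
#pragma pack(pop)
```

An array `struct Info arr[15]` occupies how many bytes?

795

Block: 0..1  version  (1B, 1-aligned); 1..4  -- padding (3B); 4..8  dst  (4B, 4-aligned); 8..10  checksum  (2B, 2-aligned); 10..16  -- padding (6B); 16..24  src  (8B, 8-aligned); 24..25  flags  (1B, 1-aligned); 25..32  -- tail padding (7B); sizeof = 32, alignof = 8
0..1  y  (1B, 1-aligned)
1..9  vx  (8B, 1-aligned)
9..11  hp  (2B, 1-aligned)
11..12  cooldown  (1B, 1-aligned)
12..16  score  (4B, 1-aligned)
16..20  id  (4B, 1-aligned)
20..52  team  (32B, 1-aligned)
52..53  z  (1B, 1-aligned)
sizeof = 53, alignof = 1
array of 15: 15 × 53 = 795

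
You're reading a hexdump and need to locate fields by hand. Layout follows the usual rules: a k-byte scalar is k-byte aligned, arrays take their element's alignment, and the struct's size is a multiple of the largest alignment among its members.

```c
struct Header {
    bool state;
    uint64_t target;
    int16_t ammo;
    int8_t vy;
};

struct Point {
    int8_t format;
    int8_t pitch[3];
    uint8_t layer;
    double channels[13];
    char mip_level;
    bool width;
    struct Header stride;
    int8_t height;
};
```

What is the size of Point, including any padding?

152

Header: state at 0 (size 1, align 1) → ends 1; pad 7 to align 8 for target; target at 8 (size 8, align 8) → ends 16; ammo at 16 (size 2, align 2) → ends 18; vy at 18 (size 1, align 1) → ends 19; tail pad 5 to reach multiple of 8; total 24 bytes, alignment 8
format at 0 (size 1, align 1) → ends 1
pitch at 1 (size 3, align 1) → ends 4
layer at 4 (size 1, align 1) → ends 5
pad 3 to align 8 for channels
channels at 8 (size 104, align 8) → ends 112
mip_level at 112 (size 1, align 1) → ends 113
width at 113 (size 1, align 1) → ends 114
pad 6 to align 8 for stride
stride at 120 (size 24, align 8) → ends 144
height at 144 (size 1, align 1) → ends 145
tail pad 7 to reach multiple of 8
total 152 bytes, alignment 8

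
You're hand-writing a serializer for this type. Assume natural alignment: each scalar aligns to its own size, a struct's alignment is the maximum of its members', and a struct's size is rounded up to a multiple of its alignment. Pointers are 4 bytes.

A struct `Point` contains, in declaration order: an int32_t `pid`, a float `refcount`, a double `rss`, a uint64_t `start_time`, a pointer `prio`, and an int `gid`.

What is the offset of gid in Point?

28

0..4  pid  (4B, 4-aligned)
4..8  refcount  (4B, 4-aligned)
8..16  rss  (8B, 8-aligned)
16..24  start_time  (8B, 8-aligned)
24..28  prio  (4B, 4-aligned)
28..32  gid  (4B, 4-aligned)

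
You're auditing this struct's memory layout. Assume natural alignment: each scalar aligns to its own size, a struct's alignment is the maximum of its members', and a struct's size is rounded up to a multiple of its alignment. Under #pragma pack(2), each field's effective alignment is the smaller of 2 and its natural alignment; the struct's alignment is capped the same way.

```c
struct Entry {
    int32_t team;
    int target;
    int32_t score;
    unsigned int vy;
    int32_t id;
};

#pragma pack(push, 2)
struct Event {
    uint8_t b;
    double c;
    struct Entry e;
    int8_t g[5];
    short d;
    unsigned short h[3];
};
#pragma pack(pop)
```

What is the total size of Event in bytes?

44 bytes

Entry: team at 0 (size 4, align 4) → ends 4; target at 4 (size 4, align 4) → ends 8; score at 8 (size 4, align 4) → ends 12; vy at 12 (size 4, align 4) → ends 16; id at 16 (size 4, align 4) → ends 20; total 20 bytes, alignment 4
b at 0 (size 1, align 1) → ends 1
pad 1 to align 2 for c
c at 2 (size 8, align 2) → ends 10
e at 10 (size 20, align 2) → ends 30
g at 30 (size 5, align 1) → ends 35
pad 1 to align 2 for d
d at 36 (size 2, align 2) → ends 38
h at 38 (size 6, align 2) → ends 44
total 44 bytes, alignment 2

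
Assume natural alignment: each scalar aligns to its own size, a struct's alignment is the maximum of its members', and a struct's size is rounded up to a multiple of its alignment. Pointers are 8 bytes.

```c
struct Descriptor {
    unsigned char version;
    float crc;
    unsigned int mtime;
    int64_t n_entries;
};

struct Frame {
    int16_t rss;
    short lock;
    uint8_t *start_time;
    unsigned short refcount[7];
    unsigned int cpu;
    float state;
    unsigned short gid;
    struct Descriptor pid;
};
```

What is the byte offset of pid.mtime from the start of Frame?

56

Descriptor: version at 0 (size 1, align 1) → ends 1; pad 3 to align 4 for crc; crc at 4 (size 4, align 4) → ends 8; mtime at 8 (size 4, align 4) → ends 12; pad 4 to align 8 for n_entries; n_entries at 16 (size 8, align 8) → ends 24; total 24 bytes, alignment 8
rss at 0 (size 2, align 2) → ends 2
lock at 2 (size 2, align 2) → ends 4
pad 4 to align 8 for start_time
start_time at 8 (size 8, align 8) → ends 16
refcount at 16 (size 14, align 2) → ends 30
pad 2 to align 4 for cpu
cpu at 32 (size 4, align 4) → ends 36
state at 36 (size 4, align 4) → ends 40
gid at 40 (size 2, align 2) → ends 42
pad 6 to align 8 for pid
pid at 48 (size 24, align 8) → ends 72
within Descriptor: mtime at 8
48 + 8 = 56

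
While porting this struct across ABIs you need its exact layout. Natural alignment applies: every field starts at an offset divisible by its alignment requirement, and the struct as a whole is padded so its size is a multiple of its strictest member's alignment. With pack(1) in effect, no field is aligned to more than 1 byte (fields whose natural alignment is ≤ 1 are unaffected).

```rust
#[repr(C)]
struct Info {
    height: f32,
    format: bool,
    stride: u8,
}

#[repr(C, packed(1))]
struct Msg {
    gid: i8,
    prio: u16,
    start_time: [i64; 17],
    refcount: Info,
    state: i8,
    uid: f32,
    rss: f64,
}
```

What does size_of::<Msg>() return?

Info: height at 0 (size 4, align 4) → ends 4; format at 4 (size 1, align 1) → ends 5; stride at 5 (size 1, align 1) → ends 6; tail pad 2 to reach multiple of 4; total 8 bytes, alignment 4
gid at 0 (size 1, align 1) → ends 1
prio at 1 (size 2, align 1) → ends 3
start_time at 3 (size 136, align 1) → ends 139
refcount at 139 (size 8, align 1) → ends 147
state at 147 (size 1, align 1) → ends 148
uid at 148 (size 4, align 1) → ends 152
rss at 152 (size 8, align 1) → ends 160
total 160 bytes, alignment 1

160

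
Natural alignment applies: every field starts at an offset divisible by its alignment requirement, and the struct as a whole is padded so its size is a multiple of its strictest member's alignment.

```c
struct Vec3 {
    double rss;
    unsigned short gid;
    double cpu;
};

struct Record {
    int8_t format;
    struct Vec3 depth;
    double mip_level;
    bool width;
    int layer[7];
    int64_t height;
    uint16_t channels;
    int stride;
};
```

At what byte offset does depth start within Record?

Vec3: rss at 0 (size 8, align 8) → ends 8; gid at 8 (size 2, align 2) → ends 10; pad 6 to align 8 for cpu; cpu at 16 (size 8, align 8) → ends 24; total 24 bytes, alignment 8
format at 0 (size 1, align 1) → ends 1
pad 7 to align 8 for depth
depth at 8 (size 24, align 8) → ends 32

8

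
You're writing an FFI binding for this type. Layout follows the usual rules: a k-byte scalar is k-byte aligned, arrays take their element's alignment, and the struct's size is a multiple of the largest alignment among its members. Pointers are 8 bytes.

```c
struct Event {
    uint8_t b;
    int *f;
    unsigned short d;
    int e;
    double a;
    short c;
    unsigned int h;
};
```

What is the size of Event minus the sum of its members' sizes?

@0: b [1B, align 1] → 1
+7 pad (align 8)
@8: f [8B, align 8] → 16
@16: d [2B, align 2] → 18
+2 pad (align 4)
@20: e [4B, align 4] → 24
@24: a [8B, align 8] → 32
@32: c [2B, align 2] → 34
+2 pad (align 4)
@36: h [4B, align 4] → 40
size 40, align 8
data bytes 29, size 40 → padding 11

11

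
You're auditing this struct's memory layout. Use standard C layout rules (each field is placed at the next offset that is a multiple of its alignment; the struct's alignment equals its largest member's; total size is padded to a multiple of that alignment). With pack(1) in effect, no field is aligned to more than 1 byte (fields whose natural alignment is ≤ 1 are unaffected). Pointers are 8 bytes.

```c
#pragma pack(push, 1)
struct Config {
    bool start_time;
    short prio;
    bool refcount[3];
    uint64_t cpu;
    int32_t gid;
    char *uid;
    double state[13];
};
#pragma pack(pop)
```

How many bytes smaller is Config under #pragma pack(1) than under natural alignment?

6

natural layout:
  0..1  start_time  (1B, 1-aligned)
  1..2  -- padding (1B)
  2..4  prio  (2B, 2-aligned)
  4..7  refcount  (3B, 1-aligned)
  7..8  -- padding (1B)
  8..16  cpu  (8B, 8-aligned)
  16..20  gid  (4B, 4-aligned)
  20..24  -- padding (4B)
  24..32  uid  (8B, 8-aligned)
  32..136  state  (104B, 8-aligned)
  sizeof = 136, alignof = 8
packed(1) layout:
  0..1  start_time  (1B, 1-aligned)
  1..3  prio  (2B, 1-aligned)
  3..6  refcount  (3B, 1-aligned)
  6..14  cpu  (8B, 1-aligned)
  14..18  gid  (4B, 1-aligned)
  18..26  uid  (8B, 1-aligned)
  26..130  state  (104B, 1-aligned)
  sizeof = 130, alignof = 1
136 − 130 = 6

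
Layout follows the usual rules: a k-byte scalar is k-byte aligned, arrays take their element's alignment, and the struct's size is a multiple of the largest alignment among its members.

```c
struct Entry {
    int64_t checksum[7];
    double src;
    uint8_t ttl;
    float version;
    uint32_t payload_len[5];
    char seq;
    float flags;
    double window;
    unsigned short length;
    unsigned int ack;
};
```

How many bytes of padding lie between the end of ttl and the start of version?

@0: checksum [56B, align 8] → 56
@56: src [8B, align 8] → 64
@64: ttl [1B, align 1] → 65
+3 pad (align 4)
@68: version [4B, align 4] → 72

3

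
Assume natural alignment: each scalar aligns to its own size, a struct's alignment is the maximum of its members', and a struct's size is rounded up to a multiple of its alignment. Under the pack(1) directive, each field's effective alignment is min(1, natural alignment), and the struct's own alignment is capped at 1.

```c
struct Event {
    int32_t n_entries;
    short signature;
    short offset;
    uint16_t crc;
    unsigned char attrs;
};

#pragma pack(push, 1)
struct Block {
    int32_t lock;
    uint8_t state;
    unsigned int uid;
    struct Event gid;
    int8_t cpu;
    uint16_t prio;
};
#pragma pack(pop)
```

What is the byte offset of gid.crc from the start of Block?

Event: 0..4  n_entries  (4B, 4-aligned); 4..6  signature  (2B, 2-aligned); 6..8  offset  (2B, 2-aligned); 8..10  crc  (2B, 2-aligned); 10..11  attrs  (1B, 1-aligned); 11..12  -- tail padding (1B); sizeof = 12, alignof = 4
0..4  lock  (4B, 1-aligned)
4..5  state  (1B, 1-aligned)
5..9  uid  (4B, 1-aligned)
9..21  gid  (12B, 1-aligned)
within Event: crc at 8
9 + 8 = 17

17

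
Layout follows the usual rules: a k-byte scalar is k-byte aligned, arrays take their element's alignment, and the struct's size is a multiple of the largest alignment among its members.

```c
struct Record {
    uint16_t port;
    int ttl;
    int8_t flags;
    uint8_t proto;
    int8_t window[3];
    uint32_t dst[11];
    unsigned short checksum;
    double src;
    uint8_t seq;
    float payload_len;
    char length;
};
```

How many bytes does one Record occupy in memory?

port at 0 (size 2, align 2) → ends 2
pad 2 to align 4 for ttl
ttl at 4 (size 4, align 4) → ends 8
flags at 8 (size 1, align 1) → ends 9
proto at 9 (size 1, align 1) → ends 10
window at 10 (size 3, align 1) → ends 13
pad 3 to align 4 for dst
dst at 16 (size 44, align 4) → ends 60
checksum at 60 (size 2, align 2) → ends 62
pad 2 to align 8 for src
src at 64 (size 8, align 8) → ends 72
seq at 72 (size 1, align 1) → ends 73
pad 3 to align 4 for payload_len
payload_len at 76 (size 4, align 4) → ends 80
length at 80 (size 1, align 1) → ends 81
tail pad 7 to reach multiple of 8
total 88 bytes, alignment 8

88 bytes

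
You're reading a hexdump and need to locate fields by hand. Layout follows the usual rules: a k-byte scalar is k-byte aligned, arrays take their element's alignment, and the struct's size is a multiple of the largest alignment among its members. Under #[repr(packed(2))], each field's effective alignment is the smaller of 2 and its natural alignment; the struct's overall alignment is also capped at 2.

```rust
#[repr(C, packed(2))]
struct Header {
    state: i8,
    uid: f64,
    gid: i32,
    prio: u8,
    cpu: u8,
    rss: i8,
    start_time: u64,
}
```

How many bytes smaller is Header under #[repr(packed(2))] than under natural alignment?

6

natural layout:
  0..1  state  (1B, 1-aligned)
  1..8  -- padding (7B)
  8..16  uid  (8B, 8-aligned)
  16..20  gid  (4B, 4-aligned)
  20..21  prio  (1B, 1-aligned)
  21..22  cpu  (1B, 1-aligned)
  22..23  rss  (1B, 1-aligned)
  23..24  -- padding (1B)
  24..32  start_time  (8B, 8-aligned)
  sizeof = 32, alignof = 8
packed(2) layout:
  0..1  state  (1B, 1-aligned)
  1..2  -- padding (1B)
  2..10  uid  (8B, 2-aligned)
  10..14  gid  (4B, 2-aligned)
  14..15  prio  (1B, 1-aligned)
  15..16  cpu  (1B, 1-aligned)
  16..17  rss  (1B, 1-aligned)
  17..18  -- padding (1B)
  18..26  start_time  (8B, 2-aligned)
  sizeof = 26, alignof = 2
32 − 26 = 6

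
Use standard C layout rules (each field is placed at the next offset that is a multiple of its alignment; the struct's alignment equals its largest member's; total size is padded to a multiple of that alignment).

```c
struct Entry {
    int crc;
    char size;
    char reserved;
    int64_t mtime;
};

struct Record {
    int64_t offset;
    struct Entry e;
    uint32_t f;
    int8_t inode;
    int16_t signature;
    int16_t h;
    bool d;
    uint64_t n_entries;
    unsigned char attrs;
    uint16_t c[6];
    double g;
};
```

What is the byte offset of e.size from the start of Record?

12

Entry: crc at 0 (size 4, align 4) → ends 4; size at 4 (size 1, align 1) → ends 5; reserved at 5 (size 1, align 1) → ends 6; pad 2 to align 8 for mtime; mtime at 8 (size 8, align 8) → ends 16; total 16 bytes, alignment 8
offset at 0 (size 8, align 8) → ends 8
e at 8 (size 16, align 8) → ends 24
within Entry: size at 4
8 + 4 = 12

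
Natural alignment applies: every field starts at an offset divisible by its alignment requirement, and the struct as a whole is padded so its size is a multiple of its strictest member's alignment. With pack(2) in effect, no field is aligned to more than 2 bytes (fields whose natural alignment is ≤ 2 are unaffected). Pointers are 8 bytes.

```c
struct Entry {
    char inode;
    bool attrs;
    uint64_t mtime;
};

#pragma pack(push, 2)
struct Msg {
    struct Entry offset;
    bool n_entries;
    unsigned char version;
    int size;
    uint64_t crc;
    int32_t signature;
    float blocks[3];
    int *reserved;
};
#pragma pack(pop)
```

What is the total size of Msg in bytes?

Entry: 0..1  inode  (1B, 1-aligned); 1..2  attrs  (1B, 1-aligned); 2..8  -- padding (6B); 8..16  mtime  (8B, 8-aligned); sizeof = 16, alignof = 8
0..16  offset  (16B, 2-aligned)
16..17  n_entries  (1B, 1-aligned)
17..18  version  (1B, 1-aligned)
18..22  size  (4B, 2-aligned)
22..30  crc  (8B, 2-aligned)
30..34  signature  (4B, 2-aligned)
34..46  blocks  (12B, 2-aligned)
46..54  reserved  (8B, 2-aligned)
sizeof = 54, alignof = 2

54 bytes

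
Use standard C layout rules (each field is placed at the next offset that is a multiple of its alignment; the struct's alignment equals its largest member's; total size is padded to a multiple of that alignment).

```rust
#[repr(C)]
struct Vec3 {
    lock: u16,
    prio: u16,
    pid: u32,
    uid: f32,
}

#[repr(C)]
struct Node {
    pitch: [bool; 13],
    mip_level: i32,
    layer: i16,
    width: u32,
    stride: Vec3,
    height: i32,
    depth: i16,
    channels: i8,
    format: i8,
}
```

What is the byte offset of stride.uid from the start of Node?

36

Vec3: @0: lock [2B, align 2] → 2; @2: prio [2B, align 2] → 4; @4: pid [4B, align 4] → 8; @8: uid [4B, align 4] → 12; size 12, align 4
@0: pitch [13B, align 1] → 13
+3 pad (align 4)
@16: mip_level [4B, align 4] → 20
@20: layer [2B, align 2] → 22
+2 pad (align 4)
@24: width [4B, align 4] → 28
@28: stride [12B, align 4] → 40
within Vec3: uid at 8
28 + 8 = 36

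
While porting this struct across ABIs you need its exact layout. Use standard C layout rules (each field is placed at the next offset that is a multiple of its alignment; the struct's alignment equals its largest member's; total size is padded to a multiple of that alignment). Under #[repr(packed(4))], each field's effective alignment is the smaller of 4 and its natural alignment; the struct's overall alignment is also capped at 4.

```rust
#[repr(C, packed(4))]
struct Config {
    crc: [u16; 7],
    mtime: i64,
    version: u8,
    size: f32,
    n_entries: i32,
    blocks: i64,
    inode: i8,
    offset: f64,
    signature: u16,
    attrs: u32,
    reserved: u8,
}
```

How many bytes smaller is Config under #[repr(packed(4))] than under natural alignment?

natural layout:
  0..14  crc  (14B, 2-aligned)
  14..16  -- padding (2B)
  16..24  mtime  (8B, 8-aligned)
  24..25  version  (1B, 1-aligned)
  25..28  -- padding (3B)
  28..32  size  (4B, 4-aligned)
  32..36  n_entries  (4B, 4-aligned)
  36..40  -- padding (4B)
  40..48  blocks  (8B, 8-aligned)
  48..49  inode  (1B, 1-aligned)
  49..56  -- padding (7B)
  56..64  offset  (8B, 8-aligned)
  64..66  signature  (2B, 2-aligned)
  66..68  -- padding (2B)
  68..72  attrs  (4B, 4-aligned)
  72..73  reserved  (1B, 1-aligned)
  73..80  -- tail padding (7B)
  sizeof = 80, alignof = 8
packed(4) layout:
  0..14  crc  (14B, 2-aligned)
  14..16  -- padding (2B)
  16..24  mtime  (8B, 4-aligned)
  24..25  version  (1B, 1-aligned)
  25..28  -- padding (3B)
  28..32  size  (4B, 4-aligned)
  32..36  n_entries  (4B, 4-aligned)
  36..44  blocks  (8B, 4-aligned)
  44..45  inode  (1B, 1-aligned)
  45..48  -- padding (3B)
  48..56  offset  (8B, 4-aligned)
  56..58  signature  (2B, 2-aligned)
  58..60  -- padding (2B)
  60..64  attrs  (4B, 4-aligned)
  64..65  reserved  (1B, 1-aligned)
  65..68  -- tail padding (3B)
  sizeof = 68, alignof = 4
80 − 68 = 12

12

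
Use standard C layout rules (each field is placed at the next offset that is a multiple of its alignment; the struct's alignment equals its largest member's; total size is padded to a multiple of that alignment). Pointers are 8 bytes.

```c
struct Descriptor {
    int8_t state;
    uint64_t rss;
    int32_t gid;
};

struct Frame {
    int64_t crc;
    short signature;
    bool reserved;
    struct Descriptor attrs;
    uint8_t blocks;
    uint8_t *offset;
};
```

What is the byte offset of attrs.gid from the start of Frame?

32

Descriptor: 0..1  state  (1B, 1-aligned); 1..8  -- padding (7B); 8..16  rss  (8B, 8-aligned); 16..20  gid  (4B, 4-aligned); 20..24  -- tail padding (4B); sizeof = 24, alignof = 8
0..8  crc  (8B, 8-aligned)
8..10  signature  (2B, 2-aligned)
10..11  reserved  (1B, 1-aligned)
11..16  -- padding (5B)
16..40  attrs  (24B, 8-aligned)
within Descriptor: gid at 16
16 + 16 = 32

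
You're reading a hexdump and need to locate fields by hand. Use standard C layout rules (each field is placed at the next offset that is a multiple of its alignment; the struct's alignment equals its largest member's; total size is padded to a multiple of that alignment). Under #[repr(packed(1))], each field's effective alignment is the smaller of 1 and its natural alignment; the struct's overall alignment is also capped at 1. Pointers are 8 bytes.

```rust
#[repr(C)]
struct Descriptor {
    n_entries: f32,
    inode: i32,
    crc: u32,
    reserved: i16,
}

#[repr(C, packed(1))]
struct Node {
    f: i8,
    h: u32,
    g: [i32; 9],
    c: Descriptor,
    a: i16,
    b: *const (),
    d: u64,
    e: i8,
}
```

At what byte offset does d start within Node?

67

Descriptor: @0: n_entries [4B, align 4] → 4; @4: inode [4B, align 4] → 8; @8: crc [4B, align 4] → 12; @12: reserved [2B, align 2] → 14; +2 tail pad (align 4); size 16, align 4
@0: f [1B, align 1] → 1
@1: h [4B, align 1] → 5
@5: g [36B, align 1] → 41
@41: c [16B, align 1] → 57
@57: a [2B, align 1] → 59
@59: b [8B, align 1] → 67
@67: d [8B, align 1] → 75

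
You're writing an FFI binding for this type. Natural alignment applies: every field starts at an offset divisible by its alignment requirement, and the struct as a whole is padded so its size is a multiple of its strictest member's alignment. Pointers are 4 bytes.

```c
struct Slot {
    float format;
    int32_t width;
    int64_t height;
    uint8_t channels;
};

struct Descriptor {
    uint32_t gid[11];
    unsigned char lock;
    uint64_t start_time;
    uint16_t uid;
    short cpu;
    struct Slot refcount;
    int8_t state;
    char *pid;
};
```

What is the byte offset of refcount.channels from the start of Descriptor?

80

Slot: @0: format [4B, align 4] → 4; @4: width [4B, align 4] → 8; @8: height [8B, align 8] → 16; @16: channels [1B, align 1] → 17; +7 tail pad (align 8); size 24, align 8
@0: gid [44B, align 4] → 44
@44: lock [1B, align 1] → 45
+3 pad (align 8)
@48: start_time [8B, align 8] → 56
@56: uid [2B, align 2] → 58
@58: cpu [2B, align 2] → 60
+4 pad (align 8)
@64: refcount [24B, align 8] → 88
within Slot: channels at 16
64 + 16 = 80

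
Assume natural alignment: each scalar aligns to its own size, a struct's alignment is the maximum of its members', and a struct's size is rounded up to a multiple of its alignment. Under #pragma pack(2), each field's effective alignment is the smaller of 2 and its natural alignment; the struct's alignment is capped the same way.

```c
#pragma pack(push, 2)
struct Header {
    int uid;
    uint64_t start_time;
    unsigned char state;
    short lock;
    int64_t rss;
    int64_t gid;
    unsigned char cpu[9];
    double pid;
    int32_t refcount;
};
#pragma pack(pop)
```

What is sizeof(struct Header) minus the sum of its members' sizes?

2

uid at 0 (size 4, align 2) → ends 4
start_time at 4 (size 8, align 2) → ends 12
state at 12 (size 1, align 1) → ends 13
pad 1 to align 2 for lock
lock at 14 (size 2, align 2) → ends 16
rss at 16 (size 8, align 2) → ends 24
gid at 24 (size 8, align 2) → ends 32
cpu at 32 (size 9, align 1) → ends 41
pad 1 to align 2 for pid
pid at 42 (size 8, align 2) → ends 50
refcount at 50 (size 4, align 2) → ends 54
total 54 bytes, alignment 2
data bytes 52, size 54 → padding 2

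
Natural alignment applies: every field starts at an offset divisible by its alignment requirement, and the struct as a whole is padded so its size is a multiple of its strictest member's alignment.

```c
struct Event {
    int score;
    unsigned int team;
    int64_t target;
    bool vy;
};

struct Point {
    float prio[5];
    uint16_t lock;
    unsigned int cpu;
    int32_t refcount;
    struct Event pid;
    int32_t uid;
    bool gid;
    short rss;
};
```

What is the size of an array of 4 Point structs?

256

Event: 0..4  score  (4B, 4-aligned); 4..8  team  (4B, 4-aligned); 8..16  target  (8B, 8-aligned); 16..17  vy  (1B, 1-aligned); 17..24  -- tail padding (7B); sizeof = 24, alignof = 8
0..20  prio  (20B, 4-aligned)
20..22  lock  (2B, 2-aligned)
22..24  -- padding (2B)
24..28  cpu  (4B, 4-aligned)
28..32  refcount  (4B, 4-aligned)
32..56  pid  (24B, 8-aligned)
56..60  uid  (4B, 4-aligned)
60..61  gid  (1B, 1-aligned)
61..62  -- padding (1B)
62..64  rss  (2B, 2-aligned)
sizeof = 64, alignof = 8
array of 4: 4 × 64 = 256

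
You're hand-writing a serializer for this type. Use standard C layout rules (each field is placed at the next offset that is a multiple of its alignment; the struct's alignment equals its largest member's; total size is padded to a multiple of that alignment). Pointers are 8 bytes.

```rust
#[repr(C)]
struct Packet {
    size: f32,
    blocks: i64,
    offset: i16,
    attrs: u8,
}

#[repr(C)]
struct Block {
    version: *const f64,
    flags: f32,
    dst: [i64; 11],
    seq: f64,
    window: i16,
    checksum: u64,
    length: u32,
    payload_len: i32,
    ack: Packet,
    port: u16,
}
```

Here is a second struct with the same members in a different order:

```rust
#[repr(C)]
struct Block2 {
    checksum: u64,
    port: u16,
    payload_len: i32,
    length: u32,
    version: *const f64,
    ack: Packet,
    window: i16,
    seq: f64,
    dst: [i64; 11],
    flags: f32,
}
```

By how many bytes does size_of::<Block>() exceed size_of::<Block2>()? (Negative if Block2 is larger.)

Packet: @0: size [4B, align 4] → 4; +4 pad (align 8); @8: blocks [8B, align 8] → 16; @16: offset [2B, align 2] → 18; @18: attrs [1B, align 1] → 19; +5 tail pad (align 8); size 24, align 8
@0: version [8B, align 8] → 8
@8: flags [4B, align 4] → 12
+4 pad (align 8)
@16: dst [88B, align 8] → 104
@104: seq [8B, align 8] → 112
@112: window [2B, align 2] → 114
+6 pad (align 8)
@120: checksum [8B, align 8] → 128
@128: length [4B, align 4] → 132
@132: payload_len [4B, align 4] → 136
@136: ack [24B, align 8] → 160
@160: port [2B, align 2] → 162
+6 tail pad (align 8)
size 168, align 8
— Block2 —
@0: checksum [8B, align 8] → 8
@8: port [2B, align 2] → 10
+2 pad (align 4)
@12: payload_len [4B, align 4] → 16
@16: length [4B, align 4] → 20
+4 pad (align 8)
@24: version [8B, align 8] → 32
@32: ack [24B, align 8] → 56
@56: window [2B, align 2] → 58
+6 pad (align 8)
@64: seq [8B, align 8] → 72
@72: dst [88B, align 8] → 160
@160: flags [4B, align 4] → 164
+4 tail pad (align 8)
size 168, align 8
168 − 168 = 0

0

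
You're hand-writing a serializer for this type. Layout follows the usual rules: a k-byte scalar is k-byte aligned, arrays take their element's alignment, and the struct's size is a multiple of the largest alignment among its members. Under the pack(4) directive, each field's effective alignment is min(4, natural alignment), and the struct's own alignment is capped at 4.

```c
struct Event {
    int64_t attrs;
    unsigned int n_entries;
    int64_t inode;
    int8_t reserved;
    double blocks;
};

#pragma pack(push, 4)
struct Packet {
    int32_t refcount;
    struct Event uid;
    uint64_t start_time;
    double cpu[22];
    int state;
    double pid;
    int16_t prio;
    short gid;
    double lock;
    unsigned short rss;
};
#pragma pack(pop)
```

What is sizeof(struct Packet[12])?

3072

Event: attrs at 0 (size 8, align 8) → ends 8; n_entries at 8 (size 4, align 4) → ends 12; pad 4 to align 8 for inode; inode at 16 (size 8, align 8) → ends 24; reserved at 24 (size 1, align 1) → ends 25; pad 7 to align 8 for blocks; blocks at 32 (size 8, align 8) → ends 40; total 40 bytes, alignment 8
refcount at 0 (size 4, align 4) → ends 4
uid at 4 (size 40, align 4) → ends 44
start_time at 44 (size 8, align 4) → ends 52
cpu at 52 (size 176, align 4) → ends 228
state at 228 (size 4, align 4) → ends 232
pid at 232 (size 8, align 4) → ends 240
prio at 240 (size 2, align 2) → ends 242
gid at 242 (size 2, align 2) → ends 244
lock at 244 (size 8, align 4) → ends 252
rss at 252 (size 2, align 2) → ends 254
tail pad 2 to reach multiple of 4
total 256 bytes, alignment 4
array of 12: 12 × 256 = 3072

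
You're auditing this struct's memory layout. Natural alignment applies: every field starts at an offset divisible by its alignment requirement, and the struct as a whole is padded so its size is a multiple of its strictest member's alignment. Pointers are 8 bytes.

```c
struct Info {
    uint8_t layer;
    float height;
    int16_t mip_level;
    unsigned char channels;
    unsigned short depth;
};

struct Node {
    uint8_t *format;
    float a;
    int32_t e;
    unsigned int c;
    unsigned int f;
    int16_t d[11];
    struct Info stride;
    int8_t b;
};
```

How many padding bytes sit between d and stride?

2

Info: layer at 0 (size 1, align 1) → ends 1; pad 3 to align 4 for height; height at 4 (size 4, align 4) → ends 8; mip_level at 8 (size 2, align 2) → ends 10; channels at 10 (size 1, align 1) → ends 11; pad 1 to align 2 for depth; depth at 12 (size 2, align 2) → ends 14; tail pad 2 to reach multiple of 4; total 16 bytes, alignment 4
format at 0 (size 8, align 8) → ends 8
a at 8 (size 4, align 4) → ends 12
e at 12 (size 4, align 4) → ends 16
c at 16 (size 4, align 4) → ends 20
f at 20 (size 4, align 4) → ends 24
d at 24 (size 22, align 2) → ends 46
pad 2 to align 4 for stride
stride at 48 (size 16, align 4) → ends 64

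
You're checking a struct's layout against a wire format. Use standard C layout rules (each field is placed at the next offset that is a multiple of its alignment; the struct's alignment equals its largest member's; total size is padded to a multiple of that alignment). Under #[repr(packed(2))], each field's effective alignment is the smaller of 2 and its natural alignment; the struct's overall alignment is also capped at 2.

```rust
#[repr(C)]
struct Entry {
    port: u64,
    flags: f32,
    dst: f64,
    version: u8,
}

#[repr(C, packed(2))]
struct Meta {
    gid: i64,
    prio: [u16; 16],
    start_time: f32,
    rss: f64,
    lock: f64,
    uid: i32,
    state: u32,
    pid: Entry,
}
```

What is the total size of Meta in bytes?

100

Entry: 0..8  port  (8B, 8-aligned); 8..12  flags  (4B, 4-aligned); 12..16  -- padding (4B); 16..24  dst  (8B, 8-aligned); 24..25  version  (1B, 1-aligned); 25..32  -- tail padding (7B); sizeof = 32, alignof = 8
0..8  gid  (8B, 2-aligned)
8..40  prio  (32B, 2-aligned)
40..44  start_time  (4B, 2-aligned)
44..52  rss  (8B, 2-aligned)
52..60  lock  (8B, 2-aligned)
60..64  uid  (4B, 2-aligned)
64..68  state  (4B, 2-aligned)
68..100  pid  (32B, 2-aligned)
sizeof = 100, alignof = 2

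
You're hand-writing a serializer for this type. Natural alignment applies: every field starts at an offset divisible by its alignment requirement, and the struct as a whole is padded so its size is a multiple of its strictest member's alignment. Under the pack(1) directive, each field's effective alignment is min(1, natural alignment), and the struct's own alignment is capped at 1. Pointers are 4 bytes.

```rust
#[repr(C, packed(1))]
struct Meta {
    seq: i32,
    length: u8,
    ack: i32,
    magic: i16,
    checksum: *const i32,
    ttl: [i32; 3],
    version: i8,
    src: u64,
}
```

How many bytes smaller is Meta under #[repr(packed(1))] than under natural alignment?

12

natural layout:
  seq at 0 (size 4, align 4) → ends 4
  length at 4 (size 1, align 1) → ends 5
  pad 3 to align 4 for ack
  ack at 8 (size 4, align 4) → ends 12
  magic at 12 (size 2, align 2) → ends 14
  pad 2 to align 4 for checksum
  checksum at 16 (size 4, align 4) → ends 20
  ttl at 20 (size 12, align 4) → ends 32
  version at 32 (size 1, align 1) → ends 33
  pad 7 to align 8 for src
  src at 40 (size 8, align 8) → ends 48
  total 48 bytes, alignment 8
packed(1) layout:
  seq at 0 (size 4, align 1) → ends 4
  length at 4 (size 1, align 1) → ends 5
  ack at 5 (size 4, align 1) → ends 9
  magic at 9 (size 2, align 1) → ends 11
  checksum at 11 (size 4, align 1) → ends 15
  ttl at 15 (size 12, align 1) → ends 27
  version at 27 (size 1, align 1) → ends 28
  src at 28 (size 8, align 1) → ends 36
  total 36 bytes, alignment 1
48 − 36 = 12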